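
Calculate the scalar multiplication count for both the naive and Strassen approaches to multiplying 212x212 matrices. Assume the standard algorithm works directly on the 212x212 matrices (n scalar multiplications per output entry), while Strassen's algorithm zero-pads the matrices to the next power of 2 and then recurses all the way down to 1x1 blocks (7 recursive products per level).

Matrix multiplication for 212x212 matrices:

Strassen's algorithm requires power-of-2 dimensions. Pad 212x212 to 256x256 (next power of 2).

Standard algorithm: 212^3 = 9528128 multiplications
Strassen's algorithm: 7^(log2(256)) = 7^8 = 5764801 multiplications
Savings: 9528128 - 5764801 = 3763327 multiplications

Standard: 9528128 multiplications (212^3). Strassen: 5764801 multiplications (7^8, after padding to 256x256). Strassen reduces 8 recursive multiplications to 7 at each level.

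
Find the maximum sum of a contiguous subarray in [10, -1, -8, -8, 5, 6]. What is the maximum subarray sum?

Using Kadane's algorithm on [10, -1, -8, -8, 5, 6]:

Scanning through the array:
Position 1 (value -1): max_ending_here = 9, max_so_far = 10
Position 2 (value -8): max_ending_here = 1, max_so_far = 10
Position 3 (value -8): max_ending_here = -7, max_so_far = 10
Position 4 (value 5): max_ending_here = 5, max_so_far = 10
Position 5 (value 6): max_ending_here = 11, max_so_far = 11

Maximum subarray: [5, 6]
Maximum sum: 11

The maximum subarray is [5, 6] with sum 11. This subarray runs from index 4 to index 5.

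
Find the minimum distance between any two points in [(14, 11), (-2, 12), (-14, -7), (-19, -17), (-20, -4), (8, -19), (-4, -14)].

Computing all pairwise distances among 7 points:

d((14, 11), (-2, 12)) = 16.0312
d((14, 11), (-14, -7)) = 33.2866
d((14, 11), (-19, -17)) = 43.2782
d((14, 11), (-20, -4)) = 37.1618
d((14, 11), (8, -19)) = 30.5941
d((14, 11), (-4, -14)) = 30.8058
d((-2, 12), (-14, -7)) = 22.4722
d((-2, 12), (-19, -17)) = 33.6155
d((-2, 12), (-20, -4)) = 24.0832
d((-2, 12), (8, -19)) = 32.573
d((-2, 12), (-4, -14)) = 26.0768
d((-14, -7), (-19, -17)) = 11.1803
d((-14, -7), (-20, -4)) = 6.7082 <-- minimum
d((-14, -7), (8, -19)) = 25.0599
d((-14, -7), (-4, -14)) = 12.2066
d((-19, -17), (-20, -4)) = 13.0384
d((-19, -17), (8, -19)) = 27.074
d((-19, -17), (-4, -14)) = 15.2971
d((-20, -4), (8, -19)) = 31.7648
d((-20, -4), (-4, -14)) = 18.868
d((8, -19), (-4, -14)) = 13.0

Closest pair: (-14, -7) and (-20, -4) with distance 6.7082

The closest pair is (-14, -7) and (-20, -4) with Euclidean distance 6.7082. For 7 points, brute-force pairwise comparison is shown above. For large n, the divide-and-conquer algorithm (sort by x, recurse on halves, check the dividing strip) achieves O(n log n).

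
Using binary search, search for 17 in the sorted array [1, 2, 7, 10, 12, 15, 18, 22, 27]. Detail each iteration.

Binary search for 17 in [1, 2, 7, 10, 12, 15, 18, 22, 27]:

lo=0, hi=8, mid=4, arr[mid]=12 -> 12 < 17, search right half
lo=5, hi=8, mid=6, arr[mid]=18 -> 18 > 17, search left half
lo=5, hi=5, mid=5, arr[mid]=15 -> 15 < 17, search right half
lo=6 > hi=5, target 17 not found

Binary search determines that 17 is not in the array after 3 comparisons. The search space was exhausted without finding the target.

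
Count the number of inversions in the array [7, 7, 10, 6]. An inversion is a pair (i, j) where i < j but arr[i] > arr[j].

Finding inversions in [7, 7, 10, 6]:

(0, 3): arr[0]=7 > arr[3]=6
(1, 3): arr[1]=7 > arr[3]=6
(2, 3): arr[2]=10 > arr[3]=6

Total inversions: 3

The array has 3 inversion(s): (0,3), (1,3), (2,3). Each pair (i,j) satisfies i < j and arr[i] > arr[j].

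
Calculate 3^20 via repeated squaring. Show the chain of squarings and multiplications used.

Computing 3^20 by squaring (build up from 3^1; each line after the first costs one multiplication):

3^1 = 3
3^2 = (3^1)^2 = 3^2 = 9
3^4 = (3^2)^2 = 9^2 = 81
3^5 = 3 * 3^4 = 3 * 81 = 243
3^10 = (3^5)^2 = 243^2 = 59049
3^20 = (3^10)^2 = 59049^2 = 3486784401

Result: 3486784401
Multiplications needed: 5 (5 lines after 3^1)

3^20 = 3486784401. Using exponentiation by squaring, this requires 5 multiplications. The key idea: if the exponent is even, square the half-power; if odd, multiply by the base once.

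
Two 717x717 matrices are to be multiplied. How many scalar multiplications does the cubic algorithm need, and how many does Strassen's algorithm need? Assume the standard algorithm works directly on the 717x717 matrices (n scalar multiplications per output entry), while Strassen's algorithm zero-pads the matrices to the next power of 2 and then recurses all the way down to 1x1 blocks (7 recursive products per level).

Matrix multiplication for 717x717 matrices:

Strassen's algorithm requires power-of-2 dimensions. Pad 717x717 to 1024x1024 (next power of 2).

Standard algorithm: 717^3 = 368601813 multiplications
Strassen's algorithm: 7^(log2(1024)) = 7^10 = 282475249 multiplications
Savings: 368601813 - 282475249 = 86126564 multiplications

Standard: 368601813 multiplications (717^3). Strassen: 282475249 multiplications (7^10, after padding to 1024x1024). Strassen reduces 8 recursive multiplications to 7 at each level.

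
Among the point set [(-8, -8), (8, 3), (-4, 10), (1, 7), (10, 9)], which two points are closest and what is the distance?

Computing all pairwise distances among 5 points:

d((-8, -8), (8, 3)) = 19.4165
d((-8, -8), (-4, 10)) = 18.4391
d((-8, -8), (1, 7)) = 17.4929
d((-8, -8), (10, 9)) = 24.7588
d((8, 3), (-4, 10)) = 13.8924
d((8, 3), (1, 7)) = 8.0623
d((8, 3), (10, 9)) = 6.3246
d((-4, 10), (1, 7)) = 5.831 <-- minimum
d((-4, 10), (10, 9)) = 14.0357
d((1, 7), (10, 9)) = 9.2195

Closest pair: (-4, 10) and (1, 7) with distance 5.831

The closest pair is (-4, 10) and (1, 7) with Euclidean distance 5.831. For 5 points, brute-force pairwise comparison is shown above. For large n, the divide-and-conquer algorithm (sort by x, recurse on halves, check the dividing strip) achieves O(n log n).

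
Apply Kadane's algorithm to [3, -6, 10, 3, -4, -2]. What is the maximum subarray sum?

Using Kadane's algorithm on [3, -6, 10, 3, -4, -2]:

Scanning through the array:
Position 1 (value -6): max_ending_here = -3, max_so_far = 3
Position 2 (value 10): max_ending_here = 10, max_so_far = 10
Position 3 (value 3): max_ending_here = 13, max_so_far = 13
Position 4 (value -4): max_ending_here = 9, max_so_far = 13
Position 5 (value -2): max_ending_here = 7, max_so_far = 13

Maximum subarray: [10, 3]
Maximum sum: 13

The maximum subarray is [10, 3] with sum 13. This subarray runs from index 2 to index 3.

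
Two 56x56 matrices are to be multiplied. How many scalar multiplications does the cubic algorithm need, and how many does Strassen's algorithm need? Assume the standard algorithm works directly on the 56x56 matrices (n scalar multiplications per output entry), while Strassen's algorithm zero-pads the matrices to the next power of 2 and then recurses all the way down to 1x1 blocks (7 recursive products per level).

Matrix multiplication for 56x56 matrices:

Strassen's algorithm requires power-of-2 dimensions. Pad 56x56 to 64x64 (next power of 2).

Standard algorithm: 56^3 = 175616 multiplications
Strassen's algorithm: 7^(log2(64)) = 7^6 = 117649 multiplications
Savings: 175616 - 117649 = 57967 multiplications

Standard: 175616 multiplications (56^3). Strassen: 117649 multiplications (7^6, after padding to 64x64). Strassen reduces 8 recursive multiplications to 7 at each level.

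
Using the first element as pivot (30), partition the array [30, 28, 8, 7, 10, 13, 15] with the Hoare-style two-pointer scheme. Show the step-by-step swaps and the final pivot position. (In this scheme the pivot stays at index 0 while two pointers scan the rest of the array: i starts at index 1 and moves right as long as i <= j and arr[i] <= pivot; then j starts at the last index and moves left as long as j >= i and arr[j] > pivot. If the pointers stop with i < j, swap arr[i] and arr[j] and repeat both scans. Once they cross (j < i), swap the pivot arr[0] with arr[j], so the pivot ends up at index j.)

Hoare-style two-pointer partition with pivot = 30:

Initial array: [30, 28, 8, 7, 10, 13, 15]

Pointers start at i = 1, j = 6.
i ends at 7, j ends at 6: the pointers have crossed (j < i), so scanning stops.

Swap pivot arr[0] with arr[6] to place pivot at position 6: [15, 28, 8, 7, 10, 13, 30]
Pivot position: 6

After partitioning with pivot 30, the array becomes [15, 28, 8, 7, 10, 13, 30]. The pivot is placed at index 6. All elements to the left of the pivot are <= 30, and all elements to the right are > 30.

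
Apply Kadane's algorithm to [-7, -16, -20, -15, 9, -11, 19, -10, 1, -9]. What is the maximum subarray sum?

Using Kadane's algorithm on [-7, -16, -20, -15, 9, -11, 19, -10, 1, -9]:

Scanning through the array:
Position 1 (value -16): max_ending_here = -16, max_so_far = -7
Position 2 (value -20): max_ending_here = -20, max_so_far = -7
Position 3 (value -15): max_ending_here = -15, max_so_far = -7
Position 4 (value 9): max_ending_here = 9, max_so_far = 9
Position 5 (value -11): max_ending_here = -2, max_so_far = 9
Position 6 (value 19): max_ending_here = 19, max_so_far = 19
Position 7 (value -10): max_ending_here = 9, max_so_far = 19
Position 8 (value 1): max_ending_here = 10, max_so_far = 19
Position 9 (value -9): max_ending_here = 1, max_so_far = 19

Maximum subarray: [19]
Maximum sum: 19

The maximum subarray is [19] with sum 19. This subarray runs from index 6 to index 6.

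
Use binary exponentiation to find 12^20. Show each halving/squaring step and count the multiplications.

Computing 12^20 by squaring (build up from 12^1; each line after the first costs one multiplication):

12^1 = 12
12^2 = (12^1)^2 = 12^2 = 144
12^4 = (12^2)^2 = 144^2 = 20736
12^5 = 12 * 12^4 = 12 * 20736 = 248832
12^10 = (12^5)^2 = 248832^2 = 61917364224
12^20 = (12^10)^2 = 61917364224^2 = 3833759992447475122176

Result: 3833759992447475122176
Multiplications needed: 5 (5 lines after 12^1)

12^20 = 3833759992447475122176. Using exponentiation by squaring, this requires 5 multiplications. The key idea: if the exponent is even, square the half-power; if odd, multiply by the base once.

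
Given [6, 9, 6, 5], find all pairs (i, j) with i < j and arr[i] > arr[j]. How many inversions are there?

Finding inversions in [6, 9, 6, 5]:

(0, 3): arr[0]=6 > arr[3]=5
(1, 2): arr[1]=9 > arr[2]=6
(1, 3): arr[1]=9 > arr[3]=5
(2, 3): arr[2]=6 > arr[3]=5

Total inversions: 4

The array has 4 inversion(s): (0,3), (1,2), (1,3), (2,3). Each pair (i,j) satisfies i < j and arr[i] > arr[j].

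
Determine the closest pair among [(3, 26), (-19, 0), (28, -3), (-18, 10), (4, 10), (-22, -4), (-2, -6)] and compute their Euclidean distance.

Computing all pairwise distances among 7 points:

d((3, 26), (-19, 0)) = 34.0588
d((3, 26), (28, -3)) = 38.2884
d((3, 26), (-18, 10)) = 26.4008
d((3, 26), (4, 10)) = 16.0312
d((3, 26), (-22, -4)) = 39.0512
d((3, 26), (-2, -6)) = 32.3883
d((-19, 0), (28, -3)) = 47.0956
d((-19, 0), (-18, 10)) = 10.0499
d((-19, 0), (4, 10)) = 25.0799
d((-19, 0), (-22, -4)) = 5.0 <-- minimum
d((-19, 0), (-2, -6)) = 18.0278
d((28, -3), (-18, 10)) = 47.8017
d((28, -3), (4, 10)) = 27.2947
d((28, -3), (-22, -4)) = 50.01
d((28, -3), (-2, -6)) = 30.1496
d((-18, 10), (4, 10)) = 22.0
d((-18, 10), (-22, -4)) = 14.5602
d((-18, 10), (-2, -6)) = 22.6274
d((4, 10), (-22, -4)) = 29.5296
d((4, 10), (-2, -6)) = 17.088
d((-22, -4), (-2, -6)) = 20.0998

Closest pair: (-19, 0) and (-22, -4) with distance 5.0

The closest pair is (-19, 0) and (-22, -4) with Euclidean distance 5.0. For 7 points, brute-force pairwise comparison is shown above. For large n, the divide-and-conquer algorithm (sort by x, recurse on halves, check the dividing strip) achieves O(n log n).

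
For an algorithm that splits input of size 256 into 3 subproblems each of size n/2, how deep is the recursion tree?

For divide and conquer with division factor 2:

Problem sizes at each level:
Level 0: 256
Level 1: 128
Level 2: 64
Level 3: 32
Level 4: 16
Level 5: 8
Level 6: 4
Level 7: 2
Level 8: 1

The root is level 0 and the size-1 base case is level 8 (the tree spans levels 0 through 8, i.e. 9 levels counting the root), so the depth is the number of divisions: log_2(256) = 8

The recursion tree depth is log_2(256) = 8. At each level, the problem size is divided by 2, so it takes 8 divisions to reduce to a base case of size 1. The algorithm makes 3 recursive calls at each level.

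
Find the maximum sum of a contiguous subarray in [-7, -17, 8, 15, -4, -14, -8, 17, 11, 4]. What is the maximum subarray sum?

Using Kadane's algorithm on [-7, -17, 8, 15, -4, -14, -8, 17, 11, 4]:

Scanning through the array:
Position 1 (value -17): max_ending_here = -17, max_so_far = -7
Position 2 (value 8): max_ending_here = 8, max_so_far = 8
Position 3 (value 15): max_ending_here = 23, max_so_far = 23
Position 4 (value -4): max_ending_here = 19, max_so_far = 23
Position 5 (value -14): max_ending_here = 5, max_so_far = 23
Position 6 (value -8): max_ending_here = -3, max_so_far = 23
Position 7 (value 17): max_ending_here = 17, max_so_far = 23
Position 8 (value 11): max_ending_here = 28, max_so_far = 28
Position 9 (value 4): max_ending_here = 32, max_so_far = 32

Maximum subarray: [17, 11, 4]
Maximum sum: 32

The maximum subarray is [17, 11, 4] with sum 32. This subarray runs from index 7 to index 9.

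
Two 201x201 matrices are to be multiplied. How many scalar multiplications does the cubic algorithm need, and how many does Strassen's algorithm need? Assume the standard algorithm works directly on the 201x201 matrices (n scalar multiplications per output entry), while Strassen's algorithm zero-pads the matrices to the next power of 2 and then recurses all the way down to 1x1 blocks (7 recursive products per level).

Matrix multiplication for 201x201 matrices:

Strassen's algorithm requires power-of-2 dimensions. Pad 201x201 to 256x256 (next power of 2).

Standard algorithm: 201^3 = 8120601 multiplications
Strassen's algorithm: 7^(log2(256)) = 7^8 = 5764801 multiplications
Savings: 8120601 - 5764801 = 2355800 multiplications

Standard: 8120601 multiplications (201^3). Strassen: 5764801 multiplications (7^8, after padding to 256x256). Strassen reduces 8 recursive multiplications to 7 at each level.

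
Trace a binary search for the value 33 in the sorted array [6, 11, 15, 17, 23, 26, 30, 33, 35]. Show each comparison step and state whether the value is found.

Binary search for 33 in [6, 11, 15, 17, 23, 26, 30, 33, 35]:

lo=0, hi=8, mid=4, arr[mid]=23 -> 23 < 33, search right half
lo=5, hi=8, mid=6, arr[mid]=30 -> 30 < 33, search right half
lo=7, hi=8, mid=7, arr[mid]=33 -> Found target at index 7!

Binary search finds 33 at index 7 after 3 comparisons. The search repeatedly halves the search space by comparing with the middle element.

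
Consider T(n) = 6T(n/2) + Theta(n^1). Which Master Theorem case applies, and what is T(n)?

Master Theorem for T(n) = 6T(n/2) + O(n^1):

a = 6, b = 2, c = 1
log_b(a) = log_2(6) = 2.5850

Case 1: c = 1 < log_2(6) = 2.5850
T(n) = O(n^(log_2 6))

For T(n) = 6T(n/2) + O(n^1): log_2(6) = 2.5850. This is Case 1 of the Master Theorem (c < log_b(a), work dominated by leaves), giving O(n^(log_2 6)).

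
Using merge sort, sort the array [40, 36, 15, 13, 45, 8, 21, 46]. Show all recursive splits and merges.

Merge sort trace:

Split: [40, 36, 15, 13, 45, 8, 21, 46] -> [40, 36, 15, 13] and [45, 8, 21, 46]
  Split: [40, 36, 15, 13] -> [40, 36] and [15, 13]
    Split: [40, 36] -> [40] and [36]
    Merge: [40] + [36] -> [36, 40]
    Split: [15, 13] -> [15] and [13]
    Merge: [15] + [13] -> [13, 15]
  Merge: [36, 40] + [13, 15] -> [13, 15, 36, 40]
  Split: [45, 8, 21, 46] -> [45, 8] and [21, 46]
    Split: [45, 8] -> [45] and [8]
    Merge: [45] + [8] -> [8, 45]
    Split: [21, 46] -> [21] and [46]
    Merge: [21] + [46] -> [21, 46]
  Merge: [8, 45] + [21, 46] -> [8, 21, 45, 46]
Merge: [13, 15, 36, 40] + [8, 21, 45, 46] -> [8, 13, 15, 21, 36, 40, 45, 46]

Final sorted array: [8, 13, 15, 21, 36, 40, 45, 46]

The merge sort proceeds by recursively splitting the array and merging sorted halves.
After all merges, the sorted array is [8, 13, 15, 21, 36, 40, 45, 46].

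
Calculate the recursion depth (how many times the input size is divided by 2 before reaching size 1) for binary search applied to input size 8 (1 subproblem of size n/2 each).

For divide and conquer with division factor 2:

Problem sizes at each level:
Level 0: 8
Level 1: 4
Level 2: 2
Level 3: 1

The root is level 0 and the size-1 base case is level 3 (the tree spans levels 0 through 3, i.e. 4 levels counting the root), so the depth is the number of divisions: log_2(8) = 3

The recursion tree depth is log_2(8) = 3. At each level, the problem size is divided by 2, so it takes 3 divisions to reduce to a base case of size 1. The algorithm makes 1 recursive call at each level.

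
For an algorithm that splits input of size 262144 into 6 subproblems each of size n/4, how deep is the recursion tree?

For divide and conquer with division factor 4:

Problem sizes at each level:
Level 0: 262144
Level 1: 65536
Level 2: 16384
Level 3: 4096
Level 4: 1024
Level 5: 256
Level 6: 64
Level 7: 16
Level 8: 4
Level 9: 1

The root is level 0 and the size-1 base case is level 9 (the tree spans levels 0 through 9, i.e. 10 levels counting the root), so the depth is the number of divisions: log_4(262144) = 9

The recursion tree depth is log_4(262144) = 9. At each level, the problem size is divided by 4, so it takes 9 divisions to reduce to a base case of size 1. The algorithm makes 6 recursive calls at each level.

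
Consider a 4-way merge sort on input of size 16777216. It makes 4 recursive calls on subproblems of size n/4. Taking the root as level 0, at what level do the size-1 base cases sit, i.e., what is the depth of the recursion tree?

For divide and conquer with division factor 4:

Problem sizes at each level:
Level 0: 16777216
Level 1: 4194304
Level 2: 1048576
Level 3: 262144
Level 4: 65536
Level 5: 16384
Level 6: 4096
Level 7: 1024
Level 8: 256
Level 9: 64
Level 10: 16
Level 11: 4
Level 12: 1

The root is level 0 and the size-1 base case is level 12 (the tree spans levels 0 through 12, i.e. 13 levels counting the root), so the depth is the number of divisions: log_4(16777216) = 12

The recursion tree depth is log_4(16777216) = 12. At each level, the problem size is divided by 4, so it takes 12 divisions to reduce to a base case of size 1. The algorithm makes 4 recursive calls at each level.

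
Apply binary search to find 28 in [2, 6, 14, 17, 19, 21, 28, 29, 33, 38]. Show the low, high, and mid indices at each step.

Binary search for 28 in [2, 6, 14, 17, 19, 21, 28, 29, 33, 38]:

lo=0, hi=9, mid=4, arr[mid]=19 -> 19 < 28, search right half
lo=5, hi=9, mid=7, arr[mid]=29 -> 29 > 28, search left half
lo=5, hi=6, mid=5, arr[mid]=21 -> 21 < 28, search right half
lo=6, hi=6, mid=6, arr[mid]=28 -> Found target at index 6!

Binary search finds 28 at index 6 after 4 comparisons. The search repeatedly halves the search space by comparing with the middle element.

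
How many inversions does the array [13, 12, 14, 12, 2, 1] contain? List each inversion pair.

Finding inversions in [13, 12, 14, 12, 2, 1]:

(0, 1): arr[0]=13 > arr[1]=12
(0, 3): arr[0]=13 > arr[3]=12
(0, 4): arr[0]=13 > arr[4]=2
(0, 5): arr[0]=13 > arr[5]=1
(1, 4): arr[1]=12 > arr[4]=2
(1, 5): arr[1]=12 > arr[5]=1
(2, 3): arr[2]=14 > arr[3]=12
(2, 4): arr[2]=14 > arr[4]=2
(2, 5): arr[2]=14 > arr[5]=1
(3, 4): arr[3]=12 > arr[4]=2
(3, 5): arr[3]=12 > arr[5]=1
(4, 5): arr[4]=2 > arr[5]=1

Total inversions: 12

The array has 12 inversion(s): (0,1), (0,3), (0,4), (0,5), (1,4), (1,5), (2,3), (2,4), (2,5), (3,4), (3,5), (4,5). Each pair (i,j) satisfies i < j and arr[i] > arr[j].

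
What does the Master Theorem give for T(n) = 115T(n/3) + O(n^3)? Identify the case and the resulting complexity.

Master Theorem for T(n) = 115T(n/3) + O(n^3):

a = 115, b = 3, c = 3
log_b(a) = log_3(115) = 4.3190

Case 1: c = 3 < log_3(115) = 4.3190
T(n) = O(n^(log_3 115))

For T(n) = 115T(n/3) + O(n^3): log_3(115) = 4.3190. This is Case 1 of the Master Theorem (c < log_b(a), work dominated by leaves), giving O(n^(log_3 115)).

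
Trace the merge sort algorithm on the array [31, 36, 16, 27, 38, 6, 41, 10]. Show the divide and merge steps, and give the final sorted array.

Merge sort trace:

Split: [31, 36, 16, 27, 38, 6, 41, 10] -> [31, 36, 16, 27] and [38, 6, 41, 10]
  Split: [31, 36, 16, 27] -> [31, 36] and [16, 27]
    Split: [31, 36] -> [31] and [36]
    Merge: [31] + [36] -> [31, 36]
    Split: [16, 27] -> [16] and [27]
    Merge: [16] + [27] -> [16, 27]
  Merge: [31, 36] + [16, 27] -> [16, 27, 31, 36]
  Split: [38, 6, 41, 10] -> [38, 6] and [41, 10]
    Split: [38, 6] -> [38] and [6]
    Merge: [38] + [6] -> [6, 38]
    Split: [41, 10] -> [41] and [10]
    Merge: [41] + [10] -> [10, 41]
  Merge: [6, 38] + [10, 41] -> [6, 10, 38, 41]
Merge: [16, 27, 31, 36] + [6, 10, 38, 41] -> [6, 10, 16, 27, 31, 36, 38, 41]

Final sorted array: [6, 10, 16, 27, 31, 36, 38, 41]

The merge sort proceeds by recursively splitting the array and merging sorted halves.
After all merges, the sorted array is [6, 10, 16, 27, 31, 36, 38, 41].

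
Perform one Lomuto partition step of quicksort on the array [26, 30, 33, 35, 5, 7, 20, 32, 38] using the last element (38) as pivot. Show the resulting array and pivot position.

Lomuto partition with pivot = 38:

Initial array: [26, 30, 33, 35, 5, 7, 20, 32, 38]

arr[0]=26 <= 38: swap with position 0, array becomes [26, 30, 33, 35, 5, 7, 20, 32, 38]
arr[1]=30 <= 38: swap with position 1, array becomes [26, 30, 33, 35, 5, 7, 20, 32, 38]
arr[2]=33 <= 38: swap with position 2, array becomes [26, 30, 33, 35, 5, 7, 20, 32, 38]
arr[3]=35 <= 38: swap with position 3, array becomes [26, 30, 33, 35, 5, 7, 20, 32, 38]
arr[4]=5 <= 38: swap with position 4, array becomes [26, 30, 33, 35, 5, 7, 20, 32, 38]
arr[5]=7 <= 38: swap with position 5, array becomes [26, 30, 33, 35, 5, 7, 20, 32, 38]
arr[6]=20 <= 38: swap with position 6, array becomes [26, 30, 33, 35, 5, 7, 20, 32, 38]
arr[7]=32 <= 38: swap with position 7, array becomes [26, 30, 33, 35, 5, 7, 20, 32, 38]

Place pivot at position 8: [26, 30, 33, 35, 5, 7, 20, 32, 38]
Pivot position: 8

After partitioning with pivot 38, the array becomes [26, 30, 33, 35, 5, 7, 20, 32, 38]. The pivot is placed at index 8. All elements to the left of the pivot are <= 38, and all elements to the right are > 38.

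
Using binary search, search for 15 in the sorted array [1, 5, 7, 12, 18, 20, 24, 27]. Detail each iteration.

Binary search for 15 in [1, 5, 7, 12, 18, 20, 24, 27]:

lo=0, hi=7, mid=3, arr[mid]=12 -> 12 < 15, search right half
lo=4, hi=7, mid=5, arr[mid]=20 -> 20 > 15, search left half
lo=4, hi=4, mid=4, arr[mid]=18 -> 18 > 15, search left half
lo=4 > hi=3, target 15 not found

Binary search determines that 15 is not in the array after 3 comparisons. The search space was exhausted without finding the target.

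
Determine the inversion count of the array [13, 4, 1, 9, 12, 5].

Finding inversions in [13, 4, 1, 9, 12, 5]:

(0, 1): arr[0]=13 > arr[1]=4
(0, 2): arr[0]=13 > arr[2]=1
(0, 3): arr[0]=13 > arr[3]=9
(0, 4): arr[0]=13 > arr[4]=12
(0, 5): arr[0]=13 > arr[5]=5
(1, 2): arr[1]=4 > arr[2]=1
(3, 5): arr[3]=9 > arr[5]=5
(4, 5): arr[4]=12 > arr[5]=5

Total inversions: 8

The array has 8 inversion(s): (0,1), (0,2), (0,3), (0,4), (0,5), (1,2), (3,5), (4,5). Each pair (i,j) satisfies i < j and arr[i] > arr[j].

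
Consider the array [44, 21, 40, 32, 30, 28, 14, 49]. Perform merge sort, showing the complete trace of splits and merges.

Merge sort trace:

Split: [44, 21, 40, 32, 30, 28, 14, 49] -> [44, 21, 40, 32] and [30, 28, 14, 49]
  Split: [44, 21, 40, 32] -> [44, 21] and [40, 32]
    Split: [44, 21] -> [44] and [21]
    Merge: [44] + [21] -> [21, 44]
    Split: [40, 32] -> [40] and [32]
    Merge: [40] + [32] -> [32, 40]
  Merge: [21, 44] + [32, 40] -> [21, 32, 40, 44]
  Split: [30, 28, 14, 49] -> [30, 28] and [14, 49]
    Split: [30, 28] -> [30] and [28]
    Merge: [30] + [28] -> [28, 30]
    Split: [14, 49] -> [14] and [49]
    Merge: [14] + [49] -> [14, 49]
  Merge: [28, 30] + [14, 49] -> [14, 28, 30, 49]
Merge: [21, 32, 40, 44] + [14, 28, 30, 49] -> [14, 21, 28, 30, 32, 40, 44, 49]

Final sorted array: [14, 21, 28, 30, 32, 40, 44, 49]

The merge sort proceeds by recursively splitting the array and merging sorted halves.
After all merges, the sorted array is [14, 21, 28, 30, 32, 40, 44, 49].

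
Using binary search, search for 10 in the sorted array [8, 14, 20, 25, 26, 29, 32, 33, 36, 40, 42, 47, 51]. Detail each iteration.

Binary search for 10 in [8, 14, 20, 25, 26, 29, 32, 33, 36, 40, 42, 47, 51]:

lo=0, hi=12, mid=6, arr[mid]=32 -> 32 > 10, search left half
lo=0, hi=5, mid=2, arr[mid]=20 -> 20 > 10, search left half
lo=0, hi=1, mid=0, arr[mid]=8 -> 8 < 10, search right half
lo=1, hi=1, mid=1, arr[mid]=14 -> 14 > 10, search left half
lo=1 > hi=0, target 10 not found

Binary search determines that 10 is not in the array after 4 comparisons. The search space was exhausted without finding the target.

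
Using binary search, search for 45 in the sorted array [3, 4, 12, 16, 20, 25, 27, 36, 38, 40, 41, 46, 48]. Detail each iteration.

Binary search for 45 in [3, 4, 12, 16, 20, 25, 27, 36, 38, 40, 41, 46, 48]:

lo=0, hi=12, mid=6, arr[mid]=27 -> 27 < 45, search right half
lo=7, hi=12, mid=9, arr[mid]=40 -> 40 < 45, search right half
lo=10, hi=12, mid=11, arr[mid]=46 -> 46 > 45, search left half
lo=10, hi=10, mid=10, arr[mid]=41 -> 41 < 45, search right half
lo=11 > hi=10, target 45 not found

Binary search determines that 45 is not in the array after 4 comparisons. The search space was exhausted without finding the target.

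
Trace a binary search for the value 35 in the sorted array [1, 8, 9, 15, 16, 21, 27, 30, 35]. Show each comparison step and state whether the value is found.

Binary search for 35 in [1, 8, 9, 15, 16, 21, 27, 30, 35]:

lo=0, hi=8, mid=4, arr[mid]=16 -> 16 < 35, search right half
lo=5, hi=8, mid=6, arr[mid]=27 -> 27 < 35, search right half
lo=7, hi=8, mid=7, arr[mid]=30 -> 30 < 35, search right half
lo=8, hi=8, mid=8, arr[mid]=35 -> Found target at index 8!

Binary search finds 35 at index 8 after 4 comparisons. The search repeatedly halves the search space by comparing with the middle element.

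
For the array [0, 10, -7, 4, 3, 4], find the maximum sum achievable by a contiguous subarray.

Using Kadane's algorithm on [0, 10, -7, 4, 3, 4]:

Scanning through the array:
Position 1 (value 10): max_ending_here = 10, max_so_far = 10
Position 2 (value -7): max_ending_here = 3, max_so_far = 10
Position 3 (value 4): max_ending_here = 7, max_so_far = 10
Position 4 (value 3): max_ending_here = 10, max_so_far = 10
Position 5 (value 4): max_ending_here = 14, max_so_far = 14

Maximum subarray: [0, 10, -7, 4, 3, 4]
Maximum sum: 14

The maximum subarray is [0, 10, -7, 4, 3, 4] with sum 14. This subarray runs from index 0 to index 5.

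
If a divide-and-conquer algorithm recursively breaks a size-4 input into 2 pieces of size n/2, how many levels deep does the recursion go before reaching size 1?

For divide and conquer with division factor 2:

Problem sizes at each level:
Level 0: 4
Level 1: 2
Level 2: 1

The root is level 0 and the size-1 base case is level 2 (the tree spans levels 0 through 2, i.e. 3 levels counting the root), so the depth is the number of divisions: log_2(4) = 2

The recursion tree depth is log_2(4) = 2. At each level, the problem size is divided by 2, so it takes 2 divisions to reduce to a base case of size 1. The algorithm makes 2 recursive calls at each level.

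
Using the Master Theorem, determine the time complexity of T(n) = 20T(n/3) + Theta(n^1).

Master Theorem for T(n) = 20T(n/3) + O(n^1):

a = 20, b = 3, c = 1
log_b(a) = log_3(20) = 2.7268

Case 1: c = 1 < log_3(20) = 2.7268
T(n) = O(n^(log_3 20))

For T(n) = 20T(n/3) + O(n^1): log_3(20) = 2.7268. This is Case 1 of the Master Theorem (c < log_b(a), work dominated by leaves), giving O(n^(log_3 20)).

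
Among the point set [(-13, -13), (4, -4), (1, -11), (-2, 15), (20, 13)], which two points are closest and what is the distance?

Computing all pairwise distances among 5 points:

d((-13, -13), (4, -4)) = 19.2354
d((-13, -13), (1, -11)) = 14.1421
d((-13, -13), (-2, 15)) = 30.0832
d((-13, -13), (20, 13)) = 42.0119
d((4, -4), (1, -11)) = 7.6158 <-- minimum
d((4, -4), (-2, 15)) = 19.9249
d((4, -4), (20, 13)) = 23.3452
d((1, -11), (-2, 15)) = 26.1725
d((1, -11), (20, 13)) = 30.6105
d((-2, 15), (20, 13)) = 22.0907

Closest pair: (4, -4) and (1, -11) with distance 7.6158

The closest pair is (4, -4) and (1, -11) with Euclidean distance 7.6158. For 5 points, brute-force pairwise comparison is shown above. For large n, the divide-and-conquer algorithm (sort by x, recurse on halves, check the dividing strip) achieves O(n log n).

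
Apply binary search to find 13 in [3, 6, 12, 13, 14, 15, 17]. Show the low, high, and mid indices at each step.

Binary search for 13 in [3, 6, 12, 13, 14, 15, 17]:

lo=0, hi=6, mid=3, arr[mid]=13 -> Found target at index 3!

Binary search finds 13 at index 3 after 1 comparisons. The search repeatedly halves the search space by comparing with the middle element.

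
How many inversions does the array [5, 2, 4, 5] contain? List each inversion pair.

Finding inversions in [5, 2, 4, 5]:

(0, 1): arr[0]=5 > arr[1]=2
(0, 2): arr[0]=5 > arr[2]=4

Total inversions: 2

The array has 2 inversion(s): (0,1), (0,2). Each pair (i,j) satisfies i < j and arr[i] > arr[j].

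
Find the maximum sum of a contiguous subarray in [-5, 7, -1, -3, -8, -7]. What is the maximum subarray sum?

Using Kadane's algorithm on [-5, 7, -1, -3, -8, -7]:

Scanning through the array:
Position 1 (value 7): max_ending_here = 7, max_so_far = 7
Position 2 (value -1): max_ending_here = 6, max_so_far = 7
Position 3 (value -3): max_ending_here = 3, max_so_far = 7
Position 4 (value -8): max_ending_here = -5, max_so_far = 7
Position 5 (value -7): max_ending_here = -7, max_so_far = 7

Maximum subarray: [7]
Maximum sum: 7

The maximum subarray is [7] with sum 7. This subarray runs from index 1 to index 1.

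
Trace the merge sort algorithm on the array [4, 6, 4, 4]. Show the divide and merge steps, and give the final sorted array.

Merge sort trace:

Split: [4, 6, 4, 4] -> [4, 6] and [4, 4]
  Split: [4, 6] -> [4] and [6]
  Merge: [4] + [6] -> [4, 6]
  Split: [4, 4] -> [4] and [4]
  Merge: [4] + [4] -> [4, 4]
Merge: [4, 6] + [4, 4] -> [4, 4, 4, 6]

Final sorted array: [4, 4, 4, 6]

The merge sort proceeds by recursively splitting the array and merging sorted halves.
After all merges, the sorted array is [4, 4, 4, 6].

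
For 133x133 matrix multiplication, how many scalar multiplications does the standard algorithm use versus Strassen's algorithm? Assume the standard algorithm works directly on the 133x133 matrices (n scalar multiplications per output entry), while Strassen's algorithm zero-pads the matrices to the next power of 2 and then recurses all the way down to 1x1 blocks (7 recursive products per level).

Matrix multiplication for 133x133 matrices:

Strassen's algorithm requires power-of-2 dimensions. Pad 133x133 to 256x256 (next power of 2).

Standard algorithm: 133^3 = 2352637 multiplications
Strassen's algorithm: 7^(log2(256)) = 7^8 = 5764801 multiplications
Difference: 2352637 - 5764801 = -3412164 (Strassen uses MORE here due to padding overhead — for small or just-over-power-of-2 n, padding can outweigh the per-level savings)

Standard: 2352637 multiplications (133^3). Strassen: 5764801 multiplications (7^8, after padding to 256x256). Strassen reduces 8 recursive multiplications to 7 at each level.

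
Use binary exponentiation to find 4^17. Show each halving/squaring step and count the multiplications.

Computing 4^17 by squaring (build up from 4^1; each line after the first costs one multiplication):

4^1 = 4
4^2 = (4^1)^2 = 4^2 = 16
4^4 = (4^2)^2 = 16^2 = 256
4^8 = (4^4)^2 = 256^2 = 65536
4^16 = (4^8)^2 = 65536^2 = 4294967296
4^17 = 4 * 4^16 = 4 * 4294967296 = 17179869184

Result: 17179869184
Multiplications needed: 5 (5 lines after 4^1)

4^17 = 17179869184. Using exponentiation by squaring, this requires 5 multiplications. The key idea: if the exponent is even, square the half-power; if odd, multiply by the base once.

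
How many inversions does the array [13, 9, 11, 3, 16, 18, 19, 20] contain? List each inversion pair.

Finding inversions in [13, 9, 11, 3, 16, 18, 19, 20]:

(0, 1): arr[0]=13 > arr[1]=9
(0, 2): arr[0]=13 > arr[2]=11
(0, 3): arr[0]=13 > arr[3]=3
(1, 3): arr[1]=9 > arr[3]=3
(2, 3): arr[2]=11 > arr[3]=3

Total inversions: 5

The array has 5 inversion(s): (0,1), (0,2), (0,3), (1,3), (2,3). Each pair (i,j) satisfies i < j and arr[i] > arr[j].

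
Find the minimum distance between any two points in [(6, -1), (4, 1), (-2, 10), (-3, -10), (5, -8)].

Computing all pairwise distances among 5 points:

d((6, -1), (4, 1)) = 2.8284 <-- minimum
d((6, -1), (-2, 10)) = 13.6015
d((6, -1), (-3, -10)) = 12.7279
d((6, -1), (5, -8)) = 7.0711
d((4, 1), (-2, 10)) = 10.8167
d((4, 1), (-3, -10)) = 13.0384
d((4, 1), (5, -8)) = 9.0554
d((-2, 10), (-3, -10)) = 20.025
d((-2, 10), (5, -8)) = 19.3132
d((-3, -10), (5, -8)) = 8.2462

Closest pair: (6, -1) and (4, 1) with distance 2.8284

The closest pair is (6, -1) and (4, 1) with Euclidean distance 2.8284. For 5 points, brute-force pairwise comparison is shown above. For large n, the divide-and-conquer algorithm (sort by x, recurse on halves, check the dividing strip) achieves O(n log n).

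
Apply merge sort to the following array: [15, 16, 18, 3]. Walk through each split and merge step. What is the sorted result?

Merge sort trace:

Split: [15, 16, 18, 3] -> [15, 16] and [18, 3]
  Split: [15, 16] -> [15] and [16]
  Merge: [15] + [16] -> [15, 16]
  Split: [18, 3] -> [18] and [3]
  Merge: [18] + [3] -> [3, 18]
Merge: [15, 16] + [3, 18] -> [3, 15, 16, 18]

Final sorted array: [3, 15, 16, 18]

The merge sort proceeds by recursively splitting the array and merging sorted halves.
After all merges, the sorted array is [3, 15, 16, 18].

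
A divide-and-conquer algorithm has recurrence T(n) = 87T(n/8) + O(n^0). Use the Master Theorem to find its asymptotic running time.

Master Theorem for T(n) = 87T(n/8) + O(n^0):

a = 87, b = 8, c = 0
log_b(a) = log_8(87) = 2.1476

Case 1: c = 0 < log_8(87) = 2.1476
T(n) = O(n^(log_8 87))

For T(n) = 87T(n/8) + O(n^0): log_8(87) = 2.1476. This is Case 1 of the Master Theorem (c < log_b(a), work dominated by leaves), giving O(n^(log_8 87)).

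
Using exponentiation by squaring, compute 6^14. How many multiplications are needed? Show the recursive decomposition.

Computing 6^14 by squaring (build up from 6^1; each line after the first costs one multiplication):

6^1 = 6
6^2 = (6^1)^2 = 6^2 = 36
6^3 = 6 * 6^2 = 6 * 36 = 216
6^6 = (6^3)^2 = 216^2 = 46656
6^7 = 6 * 6^6 = 6 * 46656 = 279936
6^14 = (6^7)^2 = 279936^2 = 78364164096

Result: 78364164096
Multiplications needed: 5 (5 lines after 6^1)

6^14 = 78364164096. Using exponentiation by squaring, this requires 5 multiplications. The key idea: if the exponent is even, square the half-power; if odd, multiply by the base once.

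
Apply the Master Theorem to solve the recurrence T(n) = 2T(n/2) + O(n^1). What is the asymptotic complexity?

Master Theorem for T(n) = 2T(n/2) + O(n^1):

a = 2, b = 2, c = 1
log_b(a) = log_2(2) = 1.0000

Case 2: c = 1 = log_2(2) = 1.0000
T(n) = O(n^1 log n) = O(n log n)

For T(n) = 2T(n/2) + O(n^1): log_2(2) = 1.0000. This is Case 2 of the Master Theorem (c = log_b(a), equal work at all levels), giving O(n log n).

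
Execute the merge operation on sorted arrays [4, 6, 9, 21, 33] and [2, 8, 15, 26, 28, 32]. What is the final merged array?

Merging process:

Compare 4 vs 2: take 2 from right. Merged: [2]
Compare 4 vs 8: take 4 from left. Merged: [2, 4]
Compare 6 vs 8: take 6 from left. Merged: [2, 4, 6]
Compare 9 vs 8: take 8 from right. Merged: [2, 4, 6, 8]
Compare 9 vs 15: take 9 from left. Merged: [2, 4, 6, 8, 9]
Compare 21 vs 15: take 15 from right. Merged: [2, 4, 6, 8, 9, 15]
Compare 21 vs 26: take 21 from left. Merged: [2, 4, 6, 8, 9, 15, 21]
Compare 33 vs 26: take 26 from right. Merged: [2, 4, 6, 8, 9, 15, 21, 26]
Compare 33 vs 28: take 28 from right. Merged: [2, 4, 6, 8, 9, 15, 21, 26, 28]
Compare 33 vs 32: take 32 from right. Merged: [2, 4, 6, 8, 9, 15, 21, 26, 28, 32]
Append remaining from left: [33]. Merged: [2, 4, 6, 8, 9, 15, 21, 26, 28, 32, 33]

Final merged array: [2, 4, 6, 8, 9, 15, 21, 26, 28, 32, 33]
Total comparisons: 10

The merged array is [2, 4, 6, 8, 9, 15, 21, 26, 28, 32, 33], requiring 10 comparisons. The merge step runs in O(n) time where n is the total number of elements.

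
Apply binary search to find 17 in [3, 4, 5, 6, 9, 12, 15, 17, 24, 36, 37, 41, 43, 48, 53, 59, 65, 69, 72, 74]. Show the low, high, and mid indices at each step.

Binary search for 17 in [3, 4, 5, 6, 9, 12, 15, 17, 24, 36, 37, 41, 43, 48, 53, 59, 65, 69, 72, 74]:

lo=0, hi=19, mid=9, arr[mid]=36 -> 36 > 17, search left half
lo=0, hi=8, mid=4, arr[mid]=9 -> 9 < 17, search right half
lo=5, hi=8, mid=6, arr[mid]=15 -> 15 < 17, search right half
lo=7, hi=8, mid=7, arr[mid]=17 -> Found target at index 7!

Binary search finds 17 at index 7 after 4 comparisons. The search repeatedly halves the search space by comparing with the middle element.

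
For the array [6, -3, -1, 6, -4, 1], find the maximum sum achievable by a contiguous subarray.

Using Kadane's algorithm on [6, -3, -1, 6, -4, 1]:

Scanning through the array:
Position 1 (value -3): max_ending_here = 3, max_so_far = 6
Position 2 (value -1): max_ending_here = 2, max_so_far = 6
Position 3 (value 6): max_ending_here = 8, max_so_far = 8
Position 4 (value -4): max_ending_here = 4, max_so_far = 8
Position 5 (value 1): max_ending_here = 5, max_so_far = 8

Maximum subarray: [6, -3, -1, 6]
Maximum sum: 8

The maximum subarray is [6, -3, -1, 6] with sum 8. This subarray runs from index 0 to index 3.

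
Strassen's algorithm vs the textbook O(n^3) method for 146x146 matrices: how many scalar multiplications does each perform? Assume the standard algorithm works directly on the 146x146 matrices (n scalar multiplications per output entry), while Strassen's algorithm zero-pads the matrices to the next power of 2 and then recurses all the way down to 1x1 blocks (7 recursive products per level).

Matrix multiplication for 146x146 matrices:

Strassen's algorithm requires power-of-2 dimensions. Pad 146x146 to 256x256 (next power of 2).

Standard algorithm: 146^3 = 3112136 multiplications
Strassen's algorithm: 7^(log2(256)) = 7^8 = 5764801 multiplications
Difference: 3112136 - 5764801 = -2652665 (Strassen uses MORE here due to padding overhead — for small or just-over-power-of-2 n, padding can outweigh the per-level savings)

Standard: 3112136 multiplications (146^3). Strassen: 5764801 multiplications (7^8, after padding to 256x256). Strassen reduces 8 recursive multiplications to 7 at each level.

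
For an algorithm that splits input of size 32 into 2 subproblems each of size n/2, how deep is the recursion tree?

For divide and conquer with division factor 2:

Problem sizes at each level:
Level 0: 32
Level 1: 16
Level 2: 8
Level 3: 4
Level 4: 2
Level 5: 1

The root is level 0 and the size-1 base case is level 5 (the tree spans levels 0 through 5, i.e. 6 levels counting the root), so the depth is the number of divisions: log_2(32) = 5

The recursion tree depth is log_2(32) = 5. At each level, the problem size is divided by 2, so it takes 5 divisions to reduce to a base case of size 1. The algorithm makes 2 recursive calls at each level.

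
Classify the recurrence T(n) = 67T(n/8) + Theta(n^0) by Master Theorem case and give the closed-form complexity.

Master Theorem for T(n) = 67T(n/8) + O(n^0):

a = 67, b = 8, c = 0
log_b(a) = log_8(67) = 2.0220

Case 1: c = 0 < log_8(67) = 2.0220
T(n) = O(n^(log_8 67))

For T(n) = 67T(n/8) + O(n^0): log_8(67) = 2.0220. This is Case 1 of the Master Theorem (c < log_b(a), work dominated by leaves), giving O(n^(log_8 67)).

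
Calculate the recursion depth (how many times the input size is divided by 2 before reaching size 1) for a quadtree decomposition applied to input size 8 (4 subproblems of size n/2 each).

For divide and conquer with division factor 2:

Problem sizes at each level:
Level 0: 8
Level 1: 4
Level 2: 2
Level 3: 1

The root is level 0 and the size-1 base case is level 3 (the tree spans levels 0 through 3, i.e. 4 levels counting the root), so the depth is the number of divisions: log_2(8) = 3

The recursion tree depth is log_2(8) = 3. At each level, the problem size is divided by 2, so it takes 3 divisions to reduce to a base case of size 1. The algorithm makes 4 recursive calls at each level.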